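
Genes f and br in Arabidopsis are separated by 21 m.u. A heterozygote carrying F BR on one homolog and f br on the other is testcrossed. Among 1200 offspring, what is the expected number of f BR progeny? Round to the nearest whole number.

126

A map distance of 21 m.u. corresponds to a recombination frequency of 0.210.
The F1 is F BR / f br, so f BR is a recombinant gamete class with expected frequency r/2 = 0.210/2 = 0.1050.
Expected number = 0.1050 × 1200 = 126.00 ≈ 126.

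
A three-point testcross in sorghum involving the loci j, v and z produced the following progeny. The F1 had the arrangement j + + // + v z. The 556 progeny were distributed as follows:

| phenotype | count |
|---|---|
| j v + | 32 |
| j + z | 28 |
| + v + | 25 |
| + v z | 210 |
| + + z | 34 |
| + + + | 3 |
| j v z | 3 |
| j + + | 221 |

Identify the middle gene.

The two rarest classes, + + + and j v z, are the double crossovers. Comparing them with the parentals, only the j allele has switched, so j is the middle locus and the order is v – j – z.

j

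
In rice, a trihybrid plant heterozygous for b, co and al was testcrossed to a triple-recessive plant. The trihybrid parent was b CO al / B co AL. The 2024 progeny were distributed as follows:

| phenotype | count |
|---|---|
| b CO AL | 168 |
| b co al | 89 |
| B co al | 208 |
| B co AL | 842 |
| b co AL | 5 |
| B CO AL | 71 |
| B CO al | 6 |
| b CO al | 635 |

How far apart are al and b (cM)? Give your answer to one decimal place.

19.1 cM

The two rarest classes, B CO al and b co AL, are the double crossovers. Comparing them with the parentals, only the b allele has switched, so b is the middle locus and the order is co – b – al.
Crossovers in the b–al interval produce the single-crossover classes b CO AL and B co al (168 + 208 = 376) plus the double crossovers (11).
RF(b–al) = (376 + 11) / 2024 = 387/2024 = 0.1912 → 19.1 cM.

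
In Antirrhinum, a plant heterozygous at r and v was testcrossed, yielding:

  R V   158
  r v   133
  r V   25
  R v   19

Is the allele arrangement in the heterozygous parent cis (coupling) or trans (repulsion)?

The two most frequent classes are R V (158) and r v (133); these are the parental (non-recombinant) types.
So the F1 carried R V on one chromosome and r v on the other — the recessive alleles are on the same chromosome (cis / coupling).

cis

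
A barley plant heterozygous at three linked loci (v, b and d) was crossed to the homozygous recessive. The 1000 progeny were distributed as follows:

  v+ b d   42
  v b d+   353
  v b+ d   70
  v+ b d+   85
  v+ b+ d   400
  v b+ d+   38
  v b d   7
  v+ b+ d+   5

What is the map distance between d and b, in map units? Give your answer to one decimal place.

9.2 map units

The two most frequent reciprocal classes, v b d+ and v+ b+ d, are the parental types, so the F1 was v b d+ / v+ b+ d.
The two rarest classes, v b d and v+ b+ d+, are the double crossovers. Comparing them with the parentals, only the d allele has switched, so d is the middle locus and the order is v – d – b.
Crossovers in the d–b interval produce the single-crossover classes v b+ d+ and v+ b d (38 + 42 = 80) plus the double crossovers (12).
RF(d–b) = (80 + 12) / 1000 = 92/1000 = 0.0920 → 9.2 map units.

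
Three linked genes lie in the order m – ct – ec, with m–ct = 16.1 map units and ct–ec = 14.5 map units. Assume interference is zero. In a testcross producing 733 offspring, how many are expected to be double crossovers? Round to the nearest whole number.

17

Map distances give recombination frequencies of 0.161 and 0.145 for the two intervals.
With no interference, expected double-crossover frequency = 0.161 × 0.145 = 0.02334.
Expected number = 0.02334 × 733 = 17.11 ≈ 17.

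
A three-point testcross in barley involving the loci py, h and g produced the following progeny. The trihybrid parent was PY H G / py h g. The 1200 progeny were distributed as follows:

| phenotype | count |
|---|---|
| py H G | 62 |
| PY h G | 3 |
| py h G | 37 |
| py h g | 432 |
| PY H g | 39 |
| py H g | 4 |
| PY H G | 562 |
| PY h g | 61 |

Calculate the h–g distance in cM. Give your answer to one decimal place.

6.9 cM

The two rarest classes, PY h G and py H g, are the double crossovers. Comparing them with the parentals, only the h allele has switched, so h is the middle locus and the order is py – h – g.
Crossovers in the h–g interval produce the single-crossover classes PY H g and py h G (39 + 37 = 76) plus the double crossovers (7).
RF(h–g) = (76 + 7) / 1200 = 83/1200 = 0.0692 → 6.9 cM.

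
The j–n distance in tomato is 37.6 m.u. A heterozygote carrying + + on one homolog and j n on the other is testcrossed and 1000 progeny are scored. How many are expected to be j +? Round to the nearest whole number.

188

A map distance of 37.6 m.u. corresponds to a recombination frequency of 0.376.
The F1 is + + / j n, so j + is a recombinant gamete class with expected frequency r/2 = 0.376/2 = 0.1880.
Expected number = 0.1880 × 1000 = 188.00 ≈ 188.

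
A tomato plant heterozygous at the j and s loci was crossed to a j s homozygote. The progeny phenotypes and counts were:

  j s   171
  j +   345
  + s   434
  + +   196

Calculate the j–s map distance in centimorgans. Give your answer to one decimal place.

32.0 centimorgans

The two most frequent classes, + s (434) and j + (345), are the parental types, so the F1 was + s / j +.
The recombinant classes are + + and j s: 196 + 171 = 367.
Recombination frequency = 367/1146 = 0.3202 ≈ 32.0%, i.e. 32.0 centimorgans.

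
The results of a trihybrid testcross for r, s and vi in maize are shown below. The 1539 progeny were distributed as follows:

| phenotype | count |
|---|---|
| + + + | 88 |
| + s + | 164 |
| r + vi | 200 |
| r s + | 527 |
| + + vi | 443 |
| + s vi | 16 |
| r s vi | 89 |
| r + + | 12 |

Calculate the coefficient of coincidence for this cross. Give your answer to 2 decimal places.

0.54

The two most frequent reciprocal classes, r s + and + + vi, are the parental types, so the F1 was r s + / + + vi.
The two rarest classes, r + + and + s vi, are the double crossovers. Comparing them with the parentals, only the s allele has switched, so s is the middle locus and the order is vi – s – r.
vi–s: (177 + 28)/1539 = 0.1332; s–r: (364 + 28)/1539 = 0.2547.
Expected DCO frequency = 0.1332 × 0.2547 ≈ 0.03393; observed = 28/1539 ≈ 0.01819.
Coefficient of coincidence = 0.01819/0.03393 ≈ 0.54.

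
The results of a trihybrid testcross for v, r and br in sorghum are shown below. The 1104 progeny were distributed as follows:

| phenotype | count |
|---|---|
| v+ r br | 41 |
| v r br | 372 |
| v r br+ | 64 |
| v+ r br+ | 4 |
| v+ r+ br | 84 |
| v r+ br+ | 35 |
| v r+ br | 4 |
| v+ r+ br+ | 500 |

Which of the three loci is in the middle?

The two most frequent reciprocal classes, v r br and v+ r+ br+, are the parental types, so the F1 was v r br / v+ r+ br+.
The two rarest classes, v r+ br and v+ r br+, are the double crossovers. Comparing them with the parentals, only the r allele has switched, so r is the middle locus and the order is br – r – v.

r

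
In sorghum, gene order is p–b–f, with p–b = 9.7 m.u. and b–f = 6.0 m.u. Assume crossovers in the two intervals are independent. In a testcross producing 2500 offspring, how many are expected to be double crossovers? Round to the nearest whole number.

15

Map distances give recombination frequencies of 0.097 and 0.060 for the two intervals.
With no interference, expected double-crossover frequency = 0.097 × 0.060 = 0.00582.
Expected number = 0.00582 × 2500 = 14.55 ≈ 15.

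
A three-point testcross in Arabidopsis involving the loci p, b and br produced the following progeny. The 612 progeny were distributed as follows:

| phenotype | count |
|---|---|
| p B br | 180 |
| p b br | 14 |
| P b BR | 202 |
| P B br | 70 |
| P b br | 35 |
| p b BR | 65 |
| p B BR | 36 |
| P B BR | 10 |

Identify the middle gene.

The two most frequent reciprocal classes, P b BR and p B br, are the parental types, so the F1 was P b BR / p B br.
The two rarest classes, P B BR and p b br, are the double crossovers. Comparing them with the parentals, only the b allele has switched, so b is the middle locus and the order is p – b – br.

b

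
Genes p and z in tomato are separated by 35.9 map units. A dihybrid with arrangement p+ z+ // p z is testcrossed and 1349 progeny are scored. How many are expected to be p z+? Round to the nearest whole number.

A map distance of 35.9 map units corresponds to a recombination frequency of 0.359.
The F1 is p+ z+ / p z, so p z+ is a recombinant gamete class with expected frequency r/2 = 0.359/2 = 0.1795.
Expected number = 0.1795 × 1349 = 242.15 ≈ 242.

242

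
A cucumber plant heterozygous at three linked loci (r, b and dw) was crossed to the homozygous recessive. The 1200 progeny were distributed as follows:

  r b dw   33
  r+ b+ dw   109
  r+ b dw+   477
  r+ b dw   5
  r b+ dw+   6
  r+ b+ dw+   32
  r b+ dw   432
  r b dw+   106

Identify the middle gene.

The two most frequent reciprocal classes, r+ b dw+ and r b+ dw, are the parental types, so the F1 was r+ b dw+ / r b+ dw.
The two rarest classes, r+ b dw and r b+ dw+, are the double crossovers. Comparing them with the parentals, only the dw allele has switched, so dw is the middle locus and the order is r – dw – b.

dw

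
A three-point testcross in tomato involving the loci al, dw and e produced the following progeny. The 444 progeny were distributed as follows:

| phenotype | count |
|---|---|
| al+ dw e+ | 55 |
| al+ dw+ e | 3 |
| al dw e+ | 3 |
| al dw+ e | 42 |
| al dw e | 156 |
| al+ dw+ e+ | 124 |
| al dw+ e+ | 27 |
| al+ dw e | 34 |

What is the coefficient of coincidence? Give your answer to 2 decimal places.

0.39

The two most frequent reciprocal classes, al dw e and al+ dw+ e+, are the parental types, so the F1 was al dw e / al+ dw+ e+.
The two rarest classes, al dw e+ and al+ dw+ e, are the double crossovers. Comparing them with the parentals, only the e allele has switched, so e is the middle locus and the order is dw – e – al.
dw–e: (97 + 6)/444 = 0.2320; e–al: (61 + 6)/444 = 0.1509.
Expected DCO frequency = 0.2320 × 0.1509 ≈ 0.03501; observed = 6/444 ≈ 0.01351.
Coefficient of coincidence = 0.01351/0.03501 ≈ 0.39.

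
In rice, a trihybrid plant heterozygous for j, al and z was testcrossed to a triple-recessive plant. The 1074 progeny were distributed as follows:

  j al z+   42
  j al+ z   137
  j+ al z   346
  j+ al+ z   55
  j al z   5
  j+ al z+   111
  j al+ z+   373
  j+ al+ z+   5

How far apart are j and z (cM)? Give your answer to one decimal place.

24.0 cM

The two most frequent reciprocal classes, j al+ z+ and j+ al z, are the parental types, so the F1 was j al+ z+ / j+ al z.
The two rarest classes, j+ al+ z+ and j al z, are the double crossovers. Comparing them with the parentals, only the j allele has switched, so j is the middle locus and the order is al – j – z.
Crossovers in the j–z interval produce the single-crossover classes j al+ z and j+ al z+ (137 + 111 = 248) plus the double crossovers (10).
RF(j–z) = (248 + 10) / 1074 = 258/1074 = 0.2402 → 24.0 cM.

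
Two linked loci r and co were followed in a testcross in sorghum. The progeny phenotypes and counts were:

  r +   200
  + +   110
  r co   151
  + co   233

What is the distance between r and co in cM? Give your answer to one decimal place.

37.6 cM

The two most frequent classes, + co (233) and r + (200), are the parental types, so the F1 was + co / r +.
The recombinant classes are + + and r co: 110 + 151 = 261.
Recombination frequency = 261/694 = 0.3761 ≈ 37.6%, i.e. 37.6 cM.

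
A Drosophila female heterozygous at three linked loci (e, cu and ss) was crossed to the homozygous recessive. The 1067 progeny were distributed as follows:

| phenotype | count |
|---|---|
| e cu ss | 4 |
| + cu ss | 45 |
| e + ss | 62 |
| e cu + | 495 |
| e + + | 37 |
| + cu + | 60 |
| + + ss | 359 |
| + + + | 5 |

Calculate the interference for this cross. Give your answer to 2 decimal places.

0.19

The two most frequent reciprocal classes, e cu + and + + ss, are the parental types, so the F1 was e cu + / + + ss.
The two rarest classes, e cu ss and + + +, are the double crossovers. Comparing them with the parentals, only the ss allele has switched, so ss is the middle locus and the order is e – ss – cu.
e–ss: (122 + 9)/1067 = 0.1228; ss–cu: (82 + 9)/1067 = 0.0853.
Expected DCO frequency = 0.1228 × 0.0853 ≈ 0.01047; observed = 9/1067 ≈ 0.00843.
Coefficient of coincidence = 0.00843/0.01047 ≈ 0.81; interference = 1 − 0.81 = 0.19.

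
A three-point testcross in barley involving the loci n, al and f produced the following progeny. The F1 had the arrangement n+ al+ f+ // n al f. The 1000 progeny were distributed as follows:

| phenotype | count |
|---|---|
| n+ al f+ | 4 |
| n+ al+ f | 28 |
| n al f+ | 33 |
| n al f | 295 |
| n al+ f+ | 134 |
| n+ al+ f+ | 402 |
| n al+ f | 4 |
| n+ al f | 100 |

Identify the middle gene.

al

The two rarest classes, n+ al f+ and n al+ f, are the double crossovers. Comparing them with the parentals, only the al allele has switched, so al is the middle locus and the order is f – al – n.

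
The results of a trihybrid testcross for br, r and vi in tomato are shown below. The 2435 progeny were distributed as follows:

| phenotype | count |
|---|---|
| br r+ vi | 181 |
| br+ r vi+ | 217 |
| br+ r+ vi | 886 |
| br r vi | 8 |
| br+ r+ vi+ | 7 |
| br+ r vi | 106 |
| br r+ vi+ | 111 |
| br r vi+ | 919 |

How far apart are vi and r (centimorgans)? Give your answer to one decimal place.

9.5 centimorgans

The two most frequent reciprocal classes, br r vi+ and br+ r+ vi, are the parental types, so the F1 was br r vi+ / br+ r+ vi.
The two rarest classes, br r vi and br+ r+ vi+, are the double crossovers. Comparing them with the parentals, only the vi allele has switched, so vi is the middle locus and the order is br – vi – r.
Crossovers in the vi–r interval produce the single-crossover classes br r+ vi+ and br+ r vi (111 + 106 = 217) plus the double crossovers (15).
RF(vi–r) = (217 + 15) / 2435 = 232/2435 = 0.0953 → 9.5 centimorgans.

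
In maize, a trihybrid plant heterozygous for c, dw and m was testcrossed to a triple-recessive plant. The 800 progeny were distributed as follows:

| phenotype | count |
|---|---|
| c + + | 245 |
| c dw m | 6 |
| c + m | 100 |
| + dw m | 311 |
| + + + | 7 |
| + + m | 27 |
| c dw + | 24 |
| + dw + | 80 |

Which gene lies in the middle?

c

The two most frequent reciprocal classes, + dw m and c + +, are the parental types, so the F1 was + dw m / c + +.
The two rarest classes, c dw m and + + +, are the double crossovers. Comparing them with the parentals, only the c allele has switched, so c is the middle locus and the order is dw – c – m.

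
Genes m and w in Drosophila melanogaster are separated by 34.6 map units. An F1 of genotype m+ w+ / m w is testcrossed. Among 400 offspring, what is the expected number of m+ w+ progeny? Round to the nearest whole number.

131

A map distance of 34.6 map units corresponds to a recombination frequency of 0.346.
The F1 is m+ w+ / m w, so m+ w+ is a parental gamete class with expected frequency (1 − r)/2 = 0.654/2 = 0.3270.
Expected number = 0.3270 × 400 = 130.80 ≈ 131.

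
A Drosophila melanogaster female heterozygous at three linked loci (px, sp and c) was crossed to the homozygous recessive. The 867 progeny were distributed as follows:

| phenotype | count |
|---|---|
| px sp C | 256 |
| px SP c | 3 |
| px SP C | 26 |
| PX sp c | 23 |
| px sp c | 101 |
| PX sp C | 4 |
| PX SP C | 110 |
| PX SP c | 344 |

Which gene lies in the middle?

px

The two most frequent reciprocal classes, PX SP c and px sp C, are the parental types, so the F1 was PX SP c / px sp C.
The two rarest classes, px SP c and PX sp C, are the double crossovers. Comparing them with the parentals, only the px allele has switched, so px is the middle locus and the order is sp – px – c.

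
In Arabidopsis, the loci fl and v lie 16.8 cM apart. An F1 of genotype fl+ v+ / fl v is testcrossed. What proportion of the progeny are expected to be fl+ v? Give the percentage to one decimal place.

A map distance of 16.8 cM corresponds to a recombination frequency of 0.168.
The F1 is fl+ v+ / fl v, so fl+ v is a recombinant gamete class with expected frequency r/2 = 0.168/2 = 0.0840.
That is 0.0840 = 8.4% of the progeny.

8.4%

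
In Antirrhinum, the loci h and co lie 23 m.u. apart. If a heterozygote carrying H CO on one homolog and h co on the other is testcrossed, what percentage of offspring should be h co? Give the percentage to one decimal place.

38.5%

A map distance of 23 m.u. corresponds to a recombination frequency of 0.230.
The F1 is H CO / h co, so h co is a parental gamete class with expected frequency (1 − r)/2 = 0.770/2 = 0.3850.
That is 0.3850 = 38.5% of the progeny.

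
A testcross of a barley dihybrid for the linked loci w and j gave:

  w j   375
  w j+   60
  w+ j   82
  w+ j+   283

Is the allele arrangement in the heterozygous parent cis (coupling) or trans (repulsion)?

cis

The two most frequent classes are w+ j+ (283) and w j (375); these are the parental (non-recombinant) types.
So the F1 carried w+ j+ on one chromosome and w j on the other — the recessive alleles are on the same chromosome (cis / coupling).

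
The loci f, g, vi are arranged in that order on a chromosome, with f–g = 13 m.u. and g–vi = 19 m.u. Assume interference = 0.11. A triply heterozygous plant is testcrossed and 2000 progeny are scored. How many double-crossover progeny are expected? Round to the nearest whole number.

Map distances give recombination frequencies of 0.130 and 0.190 for the two intervals.
With interference 0.11 (so coincidence = 0.89), expected double-crossover frequency = 0.130 × 0.190 × 0.89 = 0.02198.
Expected number = 0.02198 × 2000 = 43.97 ≈ 44.

44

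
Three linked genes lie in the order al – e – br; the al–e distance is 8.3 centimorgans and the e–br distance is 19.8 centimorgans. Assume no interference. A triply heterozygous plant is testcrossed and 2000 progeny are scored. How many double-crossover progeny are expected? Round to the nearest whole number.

Map distances give recombination frequencies of 0.083 and 0.198 for the two intervals.
With no interference, expected double-crossover frequency = 0.083 × 0.198 = 0.01643.
Expected number = 0.01643 × 2000 = 32.87 ≈ 33.

33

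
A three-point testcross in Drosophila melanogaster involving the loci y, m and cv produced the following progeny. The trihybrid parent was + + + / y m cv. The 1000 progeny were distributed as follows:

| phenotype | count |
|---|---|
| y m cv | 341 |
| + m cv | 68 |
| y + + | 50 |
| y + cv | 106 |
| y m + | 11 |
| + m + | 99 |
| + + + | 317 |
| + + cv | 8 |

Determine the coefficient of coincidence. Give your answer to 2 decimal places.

The two rarest classes, + + cv and y m +, are the double crossovers. Comparing them with the parentals, only the cv allele has switched, so cv is the middle locus and the order is y – cv – m.
y–cv: (118 + 19)/1000 = 0.1370; cv–m: (205 + 19)/1000 = 0.2240.
Expected DCO frequency = 0.1370 × 0.2240 ≈ 0.03069; observed = 19/1000 ≈ 0.01900.
Coefficient of coincidence = 0.01900/0.03069 ≈ 0.62.

0.62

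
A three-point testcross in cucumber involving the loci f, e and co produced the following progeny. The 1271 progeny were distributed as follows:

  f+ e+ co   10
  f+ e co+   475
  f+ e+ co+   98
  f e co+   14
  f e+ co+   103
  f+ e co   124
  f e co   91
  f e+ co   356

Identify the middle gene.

The two most frequent reciprocal classes, f e+ co and f+ e co+, are the parental types, so the F1 was f e+ co / f+ e co+.
The two rarest classes, f+ e+ co and f e co+, are the double crossovers. Comparing them with the parentals, only the f allele has switched, so f is the middle locus and the order is co – f – e.

f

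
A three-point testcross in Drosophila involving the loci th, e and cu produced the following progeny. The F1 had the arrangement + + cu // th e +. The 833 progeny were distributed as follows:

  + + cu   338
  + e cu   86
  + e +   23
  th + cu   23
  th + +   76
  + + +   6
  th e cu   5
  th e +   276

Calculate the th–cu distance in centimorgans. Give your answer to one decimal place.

The two rarest classes, + + + and th e cu, are the double crossovers. Comparing them with the parentals, only the cu allele has switched, so cu is the middle locus and the order is e – cu – th.
Crossovers in the cu–th interval produce the single-crossover classes th + cu and + e + (23 + 23 = 46) plus the double crossovers (11).
RF(cu–th) = (46 + 11) / 833 = 57/833 = 0.0684 → 6.8 centimorgans.

6.8 centimorgans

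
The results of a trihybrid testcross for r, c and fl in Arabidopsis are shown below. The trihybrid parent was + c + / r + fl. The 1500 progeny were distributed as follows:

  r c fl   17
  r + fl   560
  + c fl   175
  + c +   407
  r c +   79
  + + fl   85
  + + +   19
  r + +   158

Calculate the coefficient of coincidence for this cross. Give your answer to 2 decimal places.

The two rarest classes, + + + and r c fl, are the double crossovers. Comparing them with the parentals, only the c allele has switched, so c is the middle locus and the order is fl – c – r.
fl–c: (333 + 36)/1500 = 0.2460; c–r: (164 + 36)/1500 = 0.1333.
Expected DCO frequency = 0.2460 × 0.1333 ≈ 0.03279; observed = 36/1500 ≈ 0.02400.
Coefficient of coincidence = 0.02400/0.03279 ≈ 0.73.

0.73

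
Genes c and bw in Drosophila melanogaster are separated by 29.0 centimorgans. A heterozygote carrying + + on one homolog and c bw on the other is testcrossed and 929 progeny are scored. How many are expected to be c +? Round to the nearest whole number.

135

A map distance of 29.0 centimorgans corresponds to a recombination frequency of 0.290.
The F1 is + + / c bw, so c + is a recombinant gamete class with expected frequency r/2 = 0.290/2 = 0.1450.
Expected number = 0.1450 × 929 = 134.70 ≈ 135.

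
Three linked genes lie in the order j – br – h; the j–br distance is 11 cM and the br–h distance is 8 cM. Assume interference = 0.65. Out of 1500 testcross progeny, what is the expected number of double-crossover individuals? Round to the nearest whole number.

Map distances give recombination frequencies of 0.110 and 0.080 for the two intervals.
With interference 0.65 (so coincidence = 0.35), expected double-crossover frequency = 0.110 × 0.080 × 0.35 = 0.00308.
Expected number = 0.00308 × 1500 = 4.62 ≈ 5.

5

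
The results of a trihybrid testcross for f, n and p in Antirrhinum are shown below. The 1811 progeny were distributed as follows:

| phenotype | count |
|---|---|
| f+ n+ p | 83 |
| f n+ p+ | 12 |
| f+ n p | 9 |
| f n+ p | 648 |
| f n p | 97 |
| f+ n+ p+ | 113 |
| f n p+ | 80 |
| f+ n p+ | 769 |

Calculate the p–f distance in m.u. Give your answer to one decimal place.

The two most frequent reciprocal classes, f n+ p and f+ n p+, are the parental types, so the F1 was f n+ p / f+ n p+.
The two rarest classes, f n+ p+ and f+ n p, are the double crossovers. Comparing them with the parentals, only the p allele has switched, so p is the middle locus and the order is n – p – f.
Crossovers in the p–f interval produce the single-crossover classes f+ n+ p and f n p+ (83 + 80 = 163) plus the double crossovers (21).
RF(p–f) = (163 + 21) / 1811 = 184/1811 = 0.1016 → 10.2 m.u.

10.2 m.u.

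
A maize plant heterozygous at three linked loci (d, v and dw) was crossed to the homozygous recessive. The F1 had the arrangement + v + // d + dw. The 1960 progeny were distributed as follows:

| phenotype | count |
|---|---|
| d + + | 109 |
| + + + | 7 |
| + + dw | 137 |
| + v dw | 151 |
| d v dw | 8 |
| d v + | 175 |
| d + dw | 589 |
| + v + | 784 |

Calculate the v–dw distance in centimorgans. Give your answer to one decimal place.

The two rarest classes, + + + and d v dw, are the double crossovers. Comparing them with the parentals, only the v allele has switched, so v is the middle locus and the order is dw – v – d.
Crossovers in the dw–v interval produce the single-crossover classes + v dw and d + + (151 + 109 = 260) plus the double crossovers (15).
RF(dw–v) = (260 + 15) / 1960 = 275/1960 = 0.1403 → 14.0 centimorgans.

14.0 centimorgans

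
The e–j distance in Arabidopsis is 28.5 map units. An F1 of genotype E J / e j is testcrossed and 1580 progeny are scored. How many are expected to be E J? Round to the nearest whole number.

A map distance of 28.5 map units corresponds to a recombination frequency of 0.285.
The F1 is E J / e j, so E J is a parental gamete class with expected frequency (1 − r)/2 = 0.715/2 = 0.3575.
Expected number = 0.3575 × 1580 = 564.85 ≈ 565.

565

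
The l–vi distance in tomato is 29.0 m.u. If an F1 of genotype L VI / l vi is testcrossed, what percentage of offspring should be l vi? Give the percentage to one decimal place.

35.5%

A map distance of 29.0 m.u. corresponds to a recombination frequency of 0.290.
The F1 is L VI / l vi, so l vi is a parental gamete class with expected frequency (1 − r)/2 = 0.710/2 = 0.3550.
That is 0.3550 = 35.5% of the progeny.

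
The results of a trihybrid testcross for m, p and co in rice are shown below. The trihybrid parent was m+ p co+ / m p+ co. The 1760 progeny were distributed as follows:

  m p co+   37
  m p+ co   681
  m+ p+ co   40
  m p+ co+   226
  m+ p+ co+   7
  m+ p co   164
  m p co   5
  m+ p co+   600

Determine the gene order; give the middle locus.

The two rarest classes, m+ p+ co+ and m p co, are the double crossovers. Comparing them with the parentals, only the p allele has switched, so p is the middle locus and the order is co – p – m.

p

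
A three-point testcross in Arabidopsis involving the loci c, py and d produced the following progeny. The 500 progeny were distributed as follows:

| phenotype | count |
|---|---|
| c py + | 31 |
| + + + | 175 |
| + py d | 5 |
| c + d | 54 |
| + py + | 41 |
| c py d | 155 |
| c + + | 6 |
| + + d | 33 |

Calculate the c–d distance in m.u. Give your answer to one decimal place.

15.0 m.u.

The two most frequent reciprocal classes, c py d and + + +, are the parental types, so the F1 was c py d / + + +.
The two rarest classes, + py d and c + +, are the double crossovers. Comparing them with the parentals, only the c allele has switched, so c is the middle locus and the order is d – c – py.
Crossovers in the d–c interval produce the single-crossover classes c py + and + + d (31 + 33 = 64) plus the double crossovers (11).
RF(d–c) = (64 + 11) / 500 = 75/500 = 0.1500 → 15.0 m.u.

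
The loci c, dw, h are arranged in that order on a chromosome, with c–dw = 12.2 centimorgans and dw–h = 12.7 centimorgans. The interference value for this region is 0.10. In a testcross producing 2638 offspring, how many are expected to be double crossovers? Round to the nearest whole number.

Map distances give recombination frequencies of 0.122 and 0.127 for the two intervals.
With interference 0.10 (so coincidence = 0.90), expected double-crossover frequency = 0.122 × 0.127 × 0.90 = 0.01394.
Expected number = 0.01394 × 2638 = 36.79 ≈ 37.

37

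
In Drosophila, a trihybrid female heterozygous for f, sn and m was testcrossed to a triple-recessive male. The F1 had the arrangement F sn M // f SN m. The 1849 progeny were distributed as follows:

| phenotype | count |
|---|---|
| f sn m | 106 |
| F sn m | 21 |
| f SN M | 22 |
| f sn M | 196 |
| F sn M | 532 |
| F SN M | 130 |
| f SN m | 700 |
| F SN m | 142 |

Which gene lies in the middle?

m

The two rarest classes, F sn m and f SN M, are the double crossovers. Comparing them with the parentals, only the m allele has switched, so m is the middle locus and the order is sn – m – f.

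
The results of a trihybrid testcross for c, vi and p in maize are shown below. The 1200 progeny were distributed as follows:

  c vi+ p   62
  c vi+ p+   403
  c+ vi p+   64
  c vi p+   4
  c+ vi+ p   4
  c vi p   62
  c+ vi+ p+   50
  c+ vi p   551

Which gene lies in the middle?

vi

The two most frequent reciprocal classes, c vi+ p+ and c+ vi p, are the parental types, so the F1 was c vi+ p+ / c+ vi p.
The two rarest classes, c vi p+ and c+ vi+ p, are the double crossovers. Comparing them with the parentals, only the vi allele has switched, so vi is the middle locus and the order is c – vi – p.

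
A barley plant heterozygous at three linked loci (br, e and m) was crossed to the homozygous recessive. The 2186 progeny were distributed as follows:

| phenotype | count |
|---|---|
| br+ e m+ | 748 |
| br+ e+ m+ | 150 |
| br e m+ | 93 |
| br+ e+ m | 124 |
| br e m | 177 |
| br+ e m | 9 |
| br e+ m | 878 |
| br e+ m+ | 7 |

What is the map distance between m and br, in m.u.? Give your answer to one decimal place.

10.7 m.u.

The two most frequent reciprocal classes, br+ e m+ and br e+ m, are the parental types, so the F1 was br+ e m+ / br e+ m.
The two rarest classes, br+ e m and br e+ m+, are the double crossovers. Comparing them with the parentals, only the m allele has switched, so m is the middle locus and the order is e – m – br.
Crossovers in the m–br interval produce the single-crossover classes br e m+ and br+ e+ m (93 + 124 = 217) plus the double crossovers (16).
RF(m–br) = (217 + 16) / 2186 = 233/2186 = 0.1066 → 10.7 m.u.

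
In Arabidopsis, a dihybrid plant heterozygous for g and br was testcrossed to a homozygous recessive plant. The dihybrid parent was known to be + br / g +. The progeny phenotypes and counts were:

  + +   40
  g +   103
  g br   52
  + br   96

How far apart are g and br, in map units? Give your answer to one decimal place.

The recombinant classes are + + and g br: 40 + 52 = 92.
Recombination frequency = 92/291 = 0.3162 ≈ 31.6%, i.e. 31.6 map units.

31.6 map units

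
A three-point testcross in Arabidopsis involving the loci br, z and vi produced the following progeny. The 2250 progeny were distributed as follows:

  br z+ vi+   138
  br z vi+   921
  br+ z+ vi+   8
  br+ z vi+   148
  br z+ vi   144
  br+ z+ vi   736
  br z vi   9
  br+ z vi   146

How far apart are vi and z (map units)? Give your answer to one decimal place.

13.4 map units

The two most frequent reciprocal classes, br z vi+ and br+ z+ vi, are the parental types, so the F1 was br z vi+ / br+ z+ vi.
The two rarest classes, br z vi and br+ z+ vi+, are the double crossovers. Comparing them with the parentals, only the vi allele has switched, so vi is the middle locus and the order is br – vi – z.
Crossovers in the vi–z interval produce the single-crossover classes br z+ vi+ and br+ z vi (138 + 146 = 284) plus the double crossovers (17).
RF(vi–z) = (284 + 17) / 2250 = 301/2250 = 0.1338 → 13.4 map units.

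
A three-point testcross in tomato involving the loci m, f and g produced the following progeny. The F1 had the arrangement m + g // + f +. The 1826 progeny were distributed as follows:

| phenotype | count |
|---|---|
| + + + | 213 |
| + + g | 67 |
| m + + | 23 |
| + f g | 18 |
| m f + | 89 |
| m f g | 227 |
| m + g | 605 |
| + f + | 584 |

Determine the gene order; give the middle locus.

g

The two rarest classes, m + + and + f g, are the double crossovers. Comparing them with the parentals, only the g allele has switched, so g is the middle locus and the order is m – g – f.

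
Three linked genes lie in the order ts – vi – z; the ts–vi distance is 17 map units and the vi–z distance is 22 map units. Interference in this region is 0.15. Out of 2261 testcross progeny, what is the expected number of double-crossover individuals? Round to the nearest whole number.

72

Map distances give recombination frequencies of 0.170 and 0.220 for the two intervals.
With interference 0.15 (so coincidence = 0.85), expected double-crossover frequency = 0.170 × 0.220 × 0.85 = 0.03179.
Expected number = 0.03179 × 2261 = 71.88 ≈ 72.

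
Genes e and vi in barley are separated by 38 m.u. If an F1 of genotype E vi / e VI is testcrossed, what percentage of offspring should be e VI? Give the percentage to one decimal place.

A map distance of 38 m.u. corresponds to a recombination frequency of 0.380.
The F1 is E vi / e VI, so e VI is a parental gamete class with expected frequency (1 − r)/2 = 0.620/2 = 0.3100.
That is 0.3100 = 31.0% of the progeny.

31.0%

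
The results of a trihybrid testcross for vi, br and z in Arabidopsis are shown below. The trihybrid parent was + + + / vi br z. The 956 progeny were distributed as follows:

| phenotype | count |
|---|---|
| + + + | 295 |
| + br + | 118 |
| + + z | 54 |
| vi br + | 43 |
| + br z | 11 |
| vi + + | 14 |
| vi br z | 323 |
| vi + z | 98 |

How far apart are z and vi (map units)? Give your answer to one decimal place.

The two rarest classes, vi + + and + br z, are the double crossovers. Comparing them with the parentals, only the vi allele has switched, so vi is the middle locus and the order is z – vi – br.
Crossovers in the z–vi interval produce the single-crossover classes + + z and vi br + (54 + 43 = 97) plus the double crossovers (25).
RF(z–vi) = (97 + 25) / 956 = 122/956 = 0.1276 → 12.8 map units.

12.8 map units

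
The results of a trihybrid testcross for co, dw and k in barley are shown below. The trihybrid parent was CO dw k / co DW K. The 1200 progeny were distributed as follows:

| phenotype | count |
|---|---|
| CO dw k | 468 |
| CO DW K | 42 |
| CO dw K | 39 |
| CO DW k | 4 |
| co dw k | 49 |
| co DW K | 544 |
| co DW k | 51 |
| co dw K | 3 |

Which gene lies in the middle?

The two rarest classes, CO DW k and co dw K, are the double crossovers. Comparing them with the parentals, only the dw allele has switched, so dw is the middle locus and the order is k – dw – co.

dw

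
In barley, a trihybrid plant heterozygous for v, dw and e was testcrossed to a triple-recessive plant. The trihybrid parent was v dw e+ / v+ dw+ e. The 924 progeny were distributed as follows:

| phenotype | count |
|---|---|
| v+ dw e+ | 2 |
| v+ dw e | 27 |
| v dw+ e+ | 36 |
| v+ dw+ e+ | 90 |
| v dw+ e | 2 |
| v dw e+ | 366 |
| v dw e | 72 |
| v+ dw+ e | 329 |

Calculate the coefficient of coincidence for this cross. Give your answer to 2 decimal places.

The two rarest classes, v+ dw e+ and v dw+ e, are the double crossovers. Comparing them with the parentals, only the v allele has switched, so v is the middle locus and the order is dw – v – e.
dw–v: (63 + 4)/924 = 0.0725; v–e: (162 + 4)/924 = 0.1797.
Expected DCO frequency = 0.0725 × 0.1797 ≈ 0.01303; observed = 4/924 ≈ 0.00433.
Coefficient of coincidence = 0.00433/0.01303 ≈ 0.33.

0.33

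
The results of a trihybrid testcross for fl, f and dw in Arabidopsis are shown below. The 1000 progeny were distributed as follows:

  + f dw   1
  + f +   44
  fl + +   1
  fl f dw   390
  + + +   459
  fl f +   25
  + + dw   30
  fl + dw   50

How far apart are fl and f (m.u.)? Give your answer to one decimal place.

9.6 m.u.

The two most frequent reciprocal classes, fl f dw and + + +, are the parental types, so the F1 was fl f dw / + + +.
The two rarest classes, + f dw and fl + +, are the double crossovers. Comparing them with the parentals, only the fl allele has switched, so fl is the middle locus and the order is f – fl – dw.
Crossovers in the f–fl interval produce the single-crossover classes fl + dw and + f + (50 + 44 = 94) plus the double crossovers (2).
RF(f–fl) = (94 + 2) / 1000 = 96/1000 = 0.0960 → 9.6 m.u.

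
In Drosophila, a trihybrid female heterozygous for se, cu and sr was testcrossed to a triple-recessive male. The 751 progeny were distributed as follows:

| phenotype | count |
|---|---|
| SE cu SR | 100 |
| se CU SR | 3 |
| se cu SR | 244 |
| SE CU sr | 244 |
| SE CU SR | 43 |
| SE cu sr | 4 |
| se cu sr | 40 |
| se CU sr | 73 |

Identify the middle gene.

cu

The two most frequent reciprocal classes, SE CU sr and se cu SR, are the parental types, so the F1 was SE CU sr / se cu SR.
The two rarest classes, SE cu sr and se CU SR, are the double crossovers. Comparing them with the parentals, only the cu allele has switched, so cu is the middle locus and the order is se – cu – sr.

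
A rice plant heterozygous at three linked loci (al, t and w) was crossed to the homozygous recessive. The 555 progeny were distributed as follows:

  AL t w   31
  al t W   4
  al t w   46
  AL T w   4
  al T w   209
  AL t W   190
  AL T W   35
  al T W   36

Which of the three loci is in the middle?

al

The two most frequent reciprocal classes, al T w and AL t W, are the parental types, so the F1 was al T w / AL t W.
The two rarest classes, AL T w and al t W, are the double crossovers. Comparing them with the parentals, only the al allele has switched, so al is the middle locus and the order is t – al – w.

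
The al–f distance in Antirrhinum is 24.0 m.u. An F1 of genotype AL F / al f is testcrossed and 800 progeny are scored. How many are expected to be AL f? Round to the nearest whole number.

A map distance of 24.0 m.u. corresponds to a recombination frequency of 0.240.
The F1 is AL F / al f, so AL f is a recombinant gamete class with expected frequency r/2 = 0.240/2 = 0.1200.
Expected number = 0.1200 × 800 = 96.00 ≈ 96.

96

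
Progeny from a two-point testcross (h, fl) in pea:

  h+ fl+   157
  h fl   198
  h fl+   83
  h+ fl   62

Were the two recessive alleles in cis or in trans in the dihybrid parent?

cis

The two most frequent classes are h+ fl+ (157) and h fl (198); these are the parental (non-recombinant) types.
So the F1 carried h+ fl+ on one chromosome and h fl on the other — the recessive alleles are on the same chromosome (cis / coupling).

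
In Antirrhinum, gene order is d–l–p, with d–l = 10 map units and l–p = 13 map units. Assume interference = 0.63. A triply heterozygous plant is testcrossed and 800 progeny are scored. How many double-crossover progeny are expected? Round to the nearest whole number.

4

Map distances give recombination frequencies of 0.100 and 0.130 for the two intervals.
With interference 0.63 (so coincidence = 0.37), expected double-crossover frequency = 0.100 × 0.130 × 0.37 = 0.00481.
Expected number = 0.00481 × 800 = 3.85 ≈ 4.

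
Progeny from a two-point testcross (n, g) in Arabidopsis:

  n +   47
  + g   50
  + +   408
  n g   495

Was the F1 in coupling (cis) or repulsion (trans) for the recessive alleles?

cis

The two most frequent classes are + + (408) and n g (495); these are the parental (non-recombinant) types.
So the F1 carried + + on one chromosome and n g on the other — the recessive alleles are on the same chromosome (cis / coupling).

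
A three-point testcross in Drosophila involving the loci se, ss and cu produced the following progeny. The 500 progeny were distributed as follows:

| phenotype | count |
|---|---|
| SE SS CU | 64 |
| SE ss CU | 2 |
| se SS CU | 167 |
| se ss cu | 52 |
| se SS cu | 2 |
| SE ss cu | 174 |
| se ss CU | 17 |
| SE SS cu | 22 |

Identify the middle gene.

cu

The two most frequent reciprocal classes, se SS CU and SE ss cu, are the parental types, so the F1 was se SS CU / SE ss cu.
The two rarest classes, se SS cu and SE ss CU, are the double crossovers. Comparing them with the parentals, only the cu allele has switched, so cu is the middle locus and the order is se – cu – ss.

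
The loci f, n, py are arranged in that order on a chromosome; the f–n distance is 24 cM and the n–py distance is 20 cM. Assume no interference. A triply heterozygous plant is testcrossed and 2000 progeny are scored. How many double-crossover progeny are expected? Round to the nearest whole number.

Map distances give recombination frequencies of 0.240 and 0.200 for the two intervals.
With no interference, expected double-crossover frequency = 0.240 × 0.200 = 0.04800.
Expected number = 0.04800 × 2000 = 96.00 ≈ 96.

96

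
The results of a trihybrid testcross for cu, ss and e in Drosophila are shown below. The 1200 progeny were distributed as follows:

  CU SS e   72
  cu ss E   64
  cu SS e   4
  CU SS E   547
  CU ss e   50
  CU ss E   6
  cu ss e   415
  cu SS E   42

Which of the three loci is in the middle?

ss

The two most frequent reciprocal classes, CU SS E and cu ss e, are the parental types, so the F1 was CU SS E / cu ss e.
The two rarest classes, CU ss E and cu SS e, are the double crossovers. Comparing them with the parentals, only the ss allele has switched, so ss is the middle locus and the order is cu – ss – e.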